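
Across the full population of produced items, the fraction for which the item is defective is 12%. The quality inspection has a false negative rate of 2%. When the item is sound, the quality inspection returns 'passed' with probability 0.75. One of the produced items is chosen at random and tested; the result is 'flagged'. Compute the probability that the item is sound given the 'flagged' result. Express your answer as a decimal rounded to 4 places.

P(¬H | E) ≈ 0.6517

Write H for 'the item is defective'. Prior odds H:¬H = 0.12/0.88 = 0.13636. For the 'flagged' outcome, the likelihood ratio is 0.98/0.25 = 3.9200.
Posterior odds = 0.13636 × 3.9200 = 0.53455, so P(H|E) = 0.53455/(1+0.53455) = 0.3483. Then P(¬H|E) = 1 − 0.3483 = 0.6517.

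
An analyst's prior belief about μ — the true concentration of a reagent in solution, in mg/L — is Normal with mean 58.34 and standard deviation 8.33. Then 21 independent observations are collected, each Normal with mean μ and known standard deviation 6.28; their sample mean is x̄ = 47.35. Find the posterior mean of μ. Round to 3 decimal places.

Posterior mean ≈ 47.640

With known σ, the Normal prior is conjugate. Weight on the data is w = (n/σ²)/(n/σ² + 1/τ₀²) = 0.532476/(0.532476+0.0144115) = 0.97365.
Posterior mean = w·x̄ + (1−w)·μ₀ = 0.97365·47.35 + 0.026352·58.34 = 47.640.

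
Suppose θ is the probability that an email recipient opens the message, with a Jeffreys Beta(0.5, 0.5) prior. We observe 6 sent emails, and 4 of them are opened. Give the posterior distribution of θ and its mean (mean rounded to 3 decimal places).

The binomial likelihood is conjugate to the Beta prior: with 4 successes and 2 failures, the posterior is Beta(0.5+4, 0.5+2) = Beta(4.5, 2.5).
Posterior mean = α/(α+β) = 4.5/7 = 0.643.

Posterior: Beta(4.5, 2.5); mean ≈ 0.643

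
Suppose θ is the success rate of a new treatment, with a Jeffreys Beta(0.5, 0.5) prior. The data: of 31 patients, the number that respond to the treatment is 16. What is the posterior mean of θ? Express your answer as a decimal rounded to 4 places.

Posterior mean ≈ 0.5156

The binomial likelihood is conjugate to the Beta prior: with 16 successes and 15 failures, the posterior is Beta(0.5+16, 0.5+15) = Beta(16.5, 15.5).
Posterior mean = α/(α+β) = 16.5/32 = 0.5156.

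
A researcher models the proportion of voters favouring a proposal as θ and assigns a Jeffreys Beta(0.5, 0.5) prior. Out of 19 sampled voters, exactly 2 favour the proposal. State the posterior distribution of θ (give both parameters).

Observing 2 successes and 17 failures updates Beta(0.5, 0.5) by adding the success and failure counts to the two shape parameters: α = 0.5+2 = 2.5, β = 0.5+17 = 17.5.

Posterior: Beta(2.5, 17.5)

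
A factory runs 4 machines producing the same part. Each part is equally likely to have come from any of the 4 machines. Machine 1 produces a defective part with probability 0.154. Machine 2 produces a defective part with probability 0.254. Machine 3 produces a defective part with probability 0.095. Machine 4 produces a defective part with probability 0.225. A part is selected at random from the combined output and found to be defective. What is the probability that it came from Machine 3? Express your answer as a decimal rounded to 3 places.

P(defective|M1) = 0.154; P(defective|M2) = 0.254; P(defective|M3) = 0.095; P(defective|M4) = 0.225.
Prior × likelihood for each source: 0.25·0.154=0.03850, 0.25·0.254=0.06350, 0.25·0.095=0.02375, 0.25·0.225=0.05625. Summing gives P(defective) = 0.18200.
P(Machine 3 | defective) = 0.02375 / 0.18200 = 0.130.

Posterior probability ≈ 0.130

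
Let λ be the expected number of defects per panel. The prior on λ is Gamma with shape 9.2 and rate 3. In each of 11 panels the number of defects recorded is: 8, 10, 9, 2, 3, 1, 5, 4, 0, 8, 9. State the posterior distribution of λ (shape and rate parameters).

Total count ∑xᵢ = 59 over n = 11 panels.
Gamma is conjugate to the Poisson likelihood: posterior is Gamma(shape = 9.2+59 = 68.2, rate = 3+11 = 14).

Posterior: Gamma(shape=68.2, rate=14)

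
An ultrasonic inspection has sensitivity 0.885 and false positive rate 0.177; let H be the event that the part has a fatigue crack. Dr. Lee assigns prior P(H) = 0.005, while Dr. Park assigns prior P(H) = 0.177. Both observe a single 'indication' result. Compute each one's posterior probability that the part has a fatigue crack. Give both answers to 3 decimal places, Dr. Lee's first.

The likelihood ratio for an 'indication' result is 0.885/0.177 = 5.0000.
Dr. Lee: prior odds 0.005/0.995 = 0.0050251; posterior odds 0.025126; posterior probability 0.025.
Dr. Park: prior odds 0.177/0.823 = 0.21507; posterior odds 1.0753; posterior probability 0.518.

Dr. Lee: 0.025; Dr. Park: 0.518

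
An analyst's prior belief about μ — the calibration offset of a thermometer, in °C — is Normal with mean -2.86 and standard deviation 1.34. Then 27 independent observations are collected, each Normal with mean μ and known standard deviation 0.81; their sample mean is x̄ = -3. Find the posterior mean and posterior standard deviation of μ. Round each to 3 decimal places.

With known σ, the Normal prior is conjugate. Weight on the data is w = (n/σ²)/(n/σ² + 1/τ₀²) = 41.1523/(41.1523+0.556917) = 0.98665.
Posterior mean = w·x̄ + (1−w)·μ₀ = 0.98665·-3 + 0.013352·-2.86 = -2.998. Posterior variance = 1/(41.1523+0.556917) = 0.0239755, so SD = 0.155.

Posterior mean ≈ -2.998; posterior SD ≈ 0.155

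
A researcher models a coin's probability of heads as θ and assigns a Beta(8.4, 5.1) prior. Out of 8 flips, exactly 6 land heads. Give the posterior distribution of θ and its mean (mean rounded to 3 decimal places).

Posterior: Beta(14.4, 7.1); mean ≈ 0.670

Observing 6 successes and 2 failures updates Beta(8.4, 5.1) by adding the success and failure counts to the two shape parameters: α = 8.4+6 = 14.4, β = 5.1+2 = 7.1.
Posterior mean = α/(α+β) = 14.4/21.5 = 0.670.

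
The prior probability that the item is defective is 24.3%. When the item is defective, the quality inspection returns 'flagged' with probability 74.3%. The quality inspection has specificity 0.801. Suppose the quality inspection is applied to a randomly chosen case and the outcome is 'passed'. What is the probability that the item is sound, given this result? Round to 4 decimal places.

P(¬H | E) ≈ 0.9066

Let H be the event that the item is defective. P(H) = 0.243, so P(¬H) = 0.757. With E the 'passed' result, P(E|H) = 0.257 and P(E|¬H) = 0.801.
P(E) = 0.257·0.243 + 0.801·0.757 = 0.062451 + 0.60636 = 0.66881.
By Bayes' theorem, P(H|E) = 0.062451 / 0.66881 = 0.0934. Hence P(¬H|E) = 1 − 0.0934 = 0.9066.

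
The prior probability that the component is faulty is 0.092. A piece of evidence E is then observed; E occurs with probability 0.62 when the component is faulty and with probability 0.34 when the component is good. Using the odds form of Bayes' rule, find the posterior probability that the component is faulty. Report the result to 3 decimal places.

Posterior probability ≈ 0.156

Prior odds = 0.092/(1−0.092) = 0.10132.
Likelihood ratio for E = 0.62/0.34 = 1.8235.
Posterior odds = prior odds × LR = 0.18476.
Posterior probability = odds/(1+odds) = 0.18476/1.1848 = 0.156.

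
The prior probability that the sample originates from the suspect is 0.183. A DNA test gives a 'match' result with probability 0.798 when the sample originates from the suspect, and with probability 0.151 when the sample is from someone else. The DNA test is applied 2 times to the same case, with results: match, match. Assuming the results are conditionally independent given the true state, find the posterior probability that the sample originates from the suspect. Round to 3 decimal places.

Posterior P(H) ≈ 0.862

Let H be the event that the sample originates from the suspect; start with P(H) = 0.183. P('match'|H) = 0.798, P('match'|¬H) = 0.151.
Update on result 1 ('match'): P(H) ← 0.798·0.1830 / (0.798·0.1830 + 0.151·0.8170) = 0.14603/0.26940 = 0.5421.
Update on result 2 ('match'): P(H) ← 0.798·0.5421 / (0.798·0.5421 + 0.151·0.4579) = 0.43257/0.50172 = 0.8622.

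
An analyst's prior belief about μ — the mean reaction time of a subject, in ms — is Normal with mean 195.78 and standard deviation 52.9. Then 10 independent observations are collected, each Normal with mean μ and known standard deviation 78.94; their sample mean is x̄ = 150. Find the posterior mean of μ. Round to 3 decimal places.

Posterior mean ≈ 158.338

With known σ, the Normal prior is conjugate. Weight on the data is w = (n/σ²)/(n/σ² + 1/τ₀²) = 0.00160474/(0.00160474+0.00035735) = 0.81787.
Posterior mean = w·x̄ + (1−w)·μ₀ = 0.81787·150 + 0.18213·195.78 = 158.338.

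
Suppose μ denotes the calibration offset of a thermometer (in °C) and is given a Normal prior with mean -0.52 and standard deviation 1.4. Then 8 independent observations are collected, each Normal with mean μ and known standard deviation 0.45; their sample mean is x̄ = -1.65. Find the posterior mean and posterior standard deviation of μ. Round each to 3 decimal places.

Prior precision 1/τ₀² = 1/1.4² = 0.510204; data precision n/σ² = 8/0.45² = 39.5062.
Posterior precision = 0.510204 + 39.5062 = 40.0164, giving posterior SD = 1/√40.0164 = 0.158.
Posterior mean = (0.510204·-0.52 + 39.5062·-1.65) / 40.0164 = -1.636.

Posterior mean ≈ -1.636; posterior SD ≈ 0.158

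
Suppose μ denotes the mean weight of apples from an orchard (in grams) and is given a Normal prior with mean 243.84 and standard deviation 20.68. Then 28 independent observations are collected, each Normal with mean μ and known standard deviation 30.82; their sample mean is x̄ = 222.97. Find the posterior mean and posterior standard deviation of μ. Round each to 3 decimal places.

Prior precision 1/τ₀² = 1/20.68² = 0.00233829; data precision n/σ² = 28/30.82² = 0.0294776.
Posterior precision = 0.00233829 + 0.0294776 = 0.0318159, giving posterior SD = 1/√0.0318159 = 5.606.
Posterior mean = (0.00233829·243.84 + 0.0294776·222.97) / 0.0318159 = 224.504.

Posterior mean ≈ 224.504; posterior SD ≈ 5.606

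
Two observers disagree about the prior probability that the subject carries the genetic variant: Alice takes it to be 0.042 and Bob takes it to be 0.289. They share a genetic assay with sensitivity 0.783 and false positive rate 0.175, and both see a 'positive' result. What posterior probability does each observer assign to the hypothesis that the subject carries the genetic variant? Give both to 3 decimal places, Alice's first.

Alice: 0.164; Bob: 0.645

P('+'|H) = 0.783, P('+'|¬H) = 0.175.
Alice: numerator 0.783·0.042 = 0.032886; evidence = 0.032886+0.175·0.958 = 0.20054; posterior = 0.164.
Bob: numerator 0.783·0.289 = 0.22629; evidence = 0.22629+0.175·0.711 = 0.35071; posterior = 0.645.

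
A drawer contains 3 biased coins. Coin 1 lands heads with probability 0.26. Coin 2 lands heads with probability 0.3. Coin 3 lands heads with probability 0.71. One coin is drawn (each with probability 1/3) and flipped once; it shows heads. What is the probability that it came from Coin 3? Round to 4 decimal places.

Posterior probability ≈ 0.5591

P(heads|C1) = 0.26; P(heads|C2) = 0.3; P(heads|C3) = 0.71.
Prior × likelihood for each source: 0.333333·0.26=0.08667, 0.333333·0.3=0.1000, 0.333333·0.71=0.2367. Summing gives P(heads) = 0.42333.
P(Coin 3 | heads) = 0.2367 / 0.42333 = 0.5591.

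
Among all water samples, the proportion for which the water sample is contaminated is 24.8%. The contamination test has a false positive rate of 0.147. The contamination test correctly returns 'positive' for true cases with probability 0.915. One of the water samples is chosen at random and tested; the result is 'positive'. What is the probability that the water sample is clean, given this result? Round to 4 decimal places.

Let H be the event that the water sample is contaminated. P(H) = 0.248, so P(¬H) = 0.752. With E the 'positive' result, P(E|H) = 0.915 and P(E|¬H) = 0.147.
P(E) = 0.915·0.248 + 0.147·0.752 = 0.22692 + 0.11054 = 0.33746.
By Bayes' theorem, P(H|E) = 0.22692 / 0.33746 = 0.6724. Hence P(¬H|E) = 1 − 0.6724 = 0.3276.

P(¬H | E) ≈ 0.3276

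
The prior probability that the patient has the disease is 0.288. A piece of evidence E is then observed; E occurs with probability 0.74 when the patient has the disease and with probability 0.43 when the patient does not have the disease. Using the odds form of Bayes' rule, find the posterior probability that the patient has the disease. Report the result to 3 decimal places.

Prior odds = 0.288/(1−0.288) = 0.40449. In log-odds, ln(0.40449) = -0.90512.
Add log likelihood ratio: ln(1.7209) = 0.54286.
Posterior log-odds = -0.36225, so posterior odds = exp(-0.36225) = 0.69611. Converting, P(H|E) = 0.69611/1.6961 = 0.410.

Posterior probability ≈ 0.410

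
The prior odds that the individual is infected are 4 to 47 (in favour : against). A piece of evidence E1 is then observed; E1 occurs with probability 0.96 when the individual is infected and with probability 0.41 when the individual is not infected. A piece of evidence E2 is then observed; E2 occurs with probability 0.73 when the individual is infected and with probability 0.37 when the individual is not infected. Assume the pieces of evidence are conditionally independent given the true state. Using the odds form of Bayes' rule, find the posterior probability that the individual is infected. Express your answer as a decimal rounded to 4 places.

Posterior probability ≈ 0.2822

Prior odds = 4/47 = 0.085106. In log-odds, ln(0.085106) = -2.4639.
Add log likelihood ratios: ln(2.3415) + ln(1.9730) = 1.5303.
Posterior log-odds = -0.93354, so posterior odds = exp(-0.93354) = 0.39316. Converting, P(H|E) = 0.39316/1.3932 = 0.2822.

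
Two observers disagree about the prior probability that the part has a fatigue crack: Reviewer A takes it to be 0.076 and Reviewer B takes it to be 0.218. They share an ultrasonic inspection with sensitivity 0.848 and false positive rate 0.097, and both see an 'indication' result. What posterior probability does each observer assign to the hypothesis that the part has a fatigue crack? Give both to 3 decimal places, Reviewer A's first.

The likelihood ratio for an 'indication' result is 0.848/0.097 = 8.7423.
Reviewer A: prior odds 0.076/0.924 = 0.082251; posterior odds 0.71906; posterior probability 0.418.
Reviewer B: prior odds 0.218/0.782 = 0.27877; posterior odds 2.4371; posterior probability 0.709.

Reviewer A: 0.418; Reviewer B: 0.709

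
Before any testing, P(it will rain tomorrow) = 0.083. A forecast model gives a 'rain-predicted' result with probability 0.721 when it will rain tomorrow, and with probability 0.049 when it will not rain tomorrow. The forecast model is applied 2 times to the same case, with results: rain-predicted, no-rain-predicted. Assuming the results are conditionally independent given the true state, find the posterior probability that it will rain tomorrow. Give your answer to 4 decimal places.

With H the event that it will rain tomorrow, the joint likelihood of the observed sequence is P(data|H) = 0.721·0.279 = 0.20116 and P(data|¬H) = 0.049·0.951 = 0.046599.
Bayes: P(H|data) = 0.083·0.20116 / (0.083·0.20116 + 0.917·0.046599) = 0.016696/0.059427 = 0.2810.

Posterior P(H) ≈ 0.2810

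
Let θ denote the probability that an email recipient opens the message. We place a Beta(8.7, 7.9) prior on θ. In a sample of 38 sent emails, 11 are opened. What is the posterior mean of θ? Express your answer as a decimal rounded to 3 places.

Posterior mean ≈ 0.361

Observing 11 successes and 27 failures updates Beta(8.7, 7.9) by adding the success and failure counts to the two shape parameters: α = 8.7+11 = 19.7, β = 7.9+27 = 34.9.
E[θ | data] = 19.7/(19.7+34.9) = 0.361.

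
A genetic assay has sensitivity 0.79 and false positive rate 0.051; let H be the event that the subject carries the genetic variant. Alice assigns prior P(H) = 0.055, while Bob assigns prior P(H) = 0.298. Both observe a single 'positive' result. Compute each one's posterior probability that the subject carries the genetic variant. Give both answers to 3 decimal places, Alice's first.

The likelihood ratio for a 'positive' result is 0.79/0.051 = 15.490.
Alice: prior odds 0.055/0.945 = 0.058201; posterior odds 0.90155; posterior probability 0.474.
Bob: prior odds 0.298/0.702 = 0.42450; posterior odds 6.5756; posterior probability 0.868.

Alice: 0.474; Bob: 0.868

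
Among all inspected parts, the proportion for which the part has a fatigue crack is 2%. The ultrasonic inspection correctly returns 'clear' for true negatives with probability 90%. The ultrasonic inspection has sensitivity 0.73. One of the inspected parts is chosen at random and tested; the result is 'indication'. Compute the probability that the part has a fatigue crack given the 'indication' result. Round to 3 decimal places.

P(H | E) ≈ 0.130

Write H for 'the part has a fatigue crack'. Prior odds H:¬H = 0.02/0.98 = 0.020408. For the 'indication' outcome, the likelihood ratio is 0.73/0.1 = 7.3000.
Posterior odds = 0.020408 × 7.3000 = 0.14898, so P(H|E) = 0.14898/(1+0.14898) = 0.130.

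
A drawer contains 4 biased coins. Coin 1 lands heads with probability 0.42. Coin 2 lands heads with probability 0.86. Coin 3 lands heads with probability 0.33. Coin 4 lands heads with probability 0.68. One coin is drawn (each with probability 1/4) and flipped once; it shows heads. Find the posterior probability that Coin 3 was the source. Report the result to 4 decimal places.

Posterior probability ≈ 0.1441

P(heads|C1) = 0.42; P(heads|C2) = 0.86; P(heads|C3) = 0.33; P(heads|C4) = 0.68.
Prior × likelihood for each source: 0.25·0.42=0.1050, 0.25·0.86=0.2150, 0.25·0.33=0.08250, 0.25·0.68=0.1700. Summing gives P(heads) = 0.57250.
P(Coin 3 | heads) = 0.08250 / 0.57250 = 0.1441.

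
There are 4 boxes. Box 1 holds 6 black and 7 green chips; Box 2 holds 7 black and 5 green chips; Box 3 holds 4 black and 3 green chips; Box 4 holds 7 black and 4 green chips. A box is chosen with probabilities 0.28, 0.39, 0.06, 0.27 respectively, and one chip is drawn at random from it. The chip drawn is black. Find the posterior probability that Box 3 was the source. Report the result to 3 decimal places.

Posterior probability ≈ 0.061

P(black|Box 1) = 0.4615; P(black|Box 2) = 0.5833; P(black|Box 3) = 0.5714; P(black|Box 4) = 0.6364.
Prior × likelihood for each source: 0.28·0.4615=0.1292, 0.39·0.5833=0.2275, 0.06·0.5714=0.03429, 0.27·0.6364=0.1718. Summing gives P(black) = 0.56283.
P(Box 3 | black) = 0.03429 / 0.56283 = 0.061.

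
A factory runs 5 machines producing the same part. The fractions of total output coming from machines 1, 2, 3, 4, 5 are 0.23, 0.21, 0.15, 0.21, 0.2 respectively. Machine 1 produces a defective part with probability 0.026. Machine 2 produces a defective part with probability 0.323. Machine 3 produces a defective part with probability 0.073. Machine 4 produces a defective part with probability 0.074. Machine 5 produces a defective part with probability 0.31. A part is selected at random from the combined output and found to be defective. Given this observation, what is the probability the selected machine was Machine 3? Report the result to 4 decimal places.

Posterior probability ≈ 0.0675

Tabulate prior·likelihood by source: [1] prior 0.23, lik 0.026, product 0.005980; [2] prior 0.21, lik 0.323, product 0.06783; [3] prior 0.15, lik 0.073, product 0.01095; [4] prior 0.21, lik 0.074, product 0.01554; [5] prior 0.2, lik 0.31, product 0.06200.
Normalizing constant = 0.16230; the posterior for Machine 3 is its product over the sum, 0.01095/0.16230 = 0.0675.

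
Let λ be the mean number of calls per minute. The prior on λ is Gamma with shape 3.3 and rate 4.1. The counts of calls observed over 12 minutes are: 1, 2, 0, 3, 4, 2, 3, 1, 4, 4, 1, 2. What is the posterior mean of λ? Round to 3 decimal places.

Posterior mean ≈ 1.882

Total count ∑xᵢ = 27 over n = 12 minutes.
Gamma is conjugate to the Poisson likelihood: posterior is Gamma(shape = 3.3+27 = 30.3, rate = 4.1+12 = 16.1).
Posterior mean = shape/rate = 30.3/16.1 = 1.882.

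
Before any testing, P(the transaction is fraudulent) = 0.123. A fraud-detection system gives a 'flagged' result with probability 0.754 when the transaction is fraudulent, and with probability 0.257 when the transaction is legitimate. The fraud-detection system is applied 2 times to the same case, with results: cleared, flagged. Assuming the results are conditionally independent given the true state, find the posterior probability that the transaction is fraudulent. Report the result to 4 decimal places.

With H the event that the transaction is fraudulent, the joint likelihood of the observed sequence is P(data|H) = 0.246·0.754 = 0.18548 and P(data|¬H) = 0.743·0.257 = 0.19095.
Bayes: P(H|data) = 0.123·0.18548 / (0.123·0.18548 + 0.877·0.19095) = 0.022815/0.19028 = 0.1199.

Posterior P(H) ≈ 0.1199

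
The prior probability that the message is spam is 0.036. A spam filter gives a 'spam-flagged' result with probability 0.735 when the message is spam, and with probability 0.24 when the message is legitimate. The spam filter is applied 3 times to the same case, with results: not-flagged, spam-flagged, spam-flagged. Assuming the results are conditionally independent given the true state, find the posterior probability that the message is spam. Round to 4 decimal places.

Posterior P(H) ≈ 0.1088

Let H be the event that the message is spam; start with P(H) = 0.036. P('spam-flagged'|H) = 0.735, P('spam-flagged'|¬H) = 0.24.
Update on result 1 ('not-flagged'): P(H) ← 0.265·0.0360 / (0.265·0.0360 + 0.76·0.9640) = 0.0095400/0.74218 = 0.0129.
Update on result 2 ('spam-flagged'): P(H) ← 0.735·0.0129 / (0.735·0.0129 + 0.24·0.9871) = 0.0094477/0.24636 = 0.0383.
Update on result 3 ('spam-flagged'): P(H) ← 0.735·0.0383 / (0.735·0.0383 + 0.24·0.9617) = 0.028186/0.25898 = 0.1088.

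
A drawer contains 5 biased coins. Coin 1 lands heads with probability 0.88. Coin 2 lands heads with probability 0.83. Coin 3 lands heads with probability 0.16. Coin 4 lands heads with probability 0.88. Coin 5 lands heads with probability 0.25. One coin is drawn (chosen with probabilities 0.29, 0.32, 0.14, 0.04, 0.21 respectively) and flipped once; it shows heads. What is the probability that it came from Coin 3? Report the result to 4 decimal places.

Posterior probability ≈ 0.0355

P(heads|C1) = 0.88; P(heads|C2) = 0.83; P(heads|C3) = 0.16; P(heads|C4) = 0.88; P(heads|C5) = 0.25.
Prior × likelihood for each source: 0.29·0.88=0.2552, 0.32·0.83=0.2656, 0.14·0.16=0.02240, 0.04·0.88=0.03520, 0.21·0.25=0.05250. Summing gives P(heads) = 0.63090.
P(Coin 3 | heads) = 0.02240 / 0.63090 = 0.0355.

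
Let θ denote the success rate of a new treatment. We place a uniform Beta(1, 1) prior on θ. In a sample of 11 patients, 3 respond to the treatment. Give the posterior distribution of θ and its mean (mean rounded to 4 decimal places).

Posterior: Beta(4, 9); mean ≈ 0.3077

The binomial likelihood is conjugate to the Beta prior: with 3 successes and 8 failures, the posterior is Beta(1+3, 1+8) = Beta(4, 9).
E[θ | data] = 4/(4+9) = 0.3077.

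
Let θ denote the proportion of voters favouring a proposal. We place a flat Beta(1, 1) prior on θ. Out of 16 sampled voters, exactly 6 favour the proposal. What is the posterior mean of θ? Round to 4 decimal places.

Observing 6 successes and 10 failures updates Beta(1, 1) by adding the success and failure counts to the two shape parameters: α = 1+6 = 7, β = 1+10 = 11.
E[θ | data] = 7/(7+11) = 0.3889.

Posterior mean ≈ 0.3889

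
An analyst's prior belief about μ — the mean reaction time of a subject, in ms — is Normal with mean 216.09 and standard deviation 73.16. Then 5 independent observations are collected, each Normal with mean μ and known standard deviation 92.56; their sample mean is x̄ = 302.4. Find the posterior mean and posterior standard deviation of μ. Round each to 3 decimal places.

Posterior mean ≈ 281.470; posterior SD ≈ 36.027

With known σ, the Normal prior is conjugate. Weight on the data is w = (n/σ²)/(n/σ² + 1/τ₀²) = 0.00058361/(0.00058361+0.00018683) = 0.75750.
Posterior mean = w·x̄ + (1−w)·μ₀ = 0.75750·302.4 + 0.24250·216.09 = 281.470. Posterior variance = 1/(0.00058361+0.00018683) = 1297.95, so SD = 36.027.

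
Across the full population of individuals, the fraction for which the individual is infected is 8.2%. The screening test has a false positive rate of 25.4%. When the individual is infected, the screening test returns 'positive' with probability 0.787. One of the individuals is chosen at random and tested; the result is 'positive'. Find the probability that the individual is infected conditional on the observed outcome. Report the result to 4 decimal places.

P(H | E) ≈ 0.2168

Let H be the event that the individual is infected. P(H) = 0.082, so P(¬H) = 0.918. With E the 'positive' result, P(E|H) = 0.787 and P(E|¬H) = 0.254.
P(E) = 0.787·0.082 + 0.254·0.918 = 0.064534 + 0.23317 = 0.29771.
By Bayes' theorem, P(H|E) = 0.064534 / 0.29771 = 0.2168.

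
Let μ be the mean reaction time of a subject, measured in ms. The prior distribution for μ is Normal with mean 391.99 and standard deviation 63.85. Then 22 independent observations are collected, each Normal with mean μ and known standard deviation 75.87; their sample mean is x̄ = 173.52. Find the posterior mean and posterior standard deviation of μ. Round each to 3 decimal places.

Prior precision 1/τ₀² = 1/63.85² = 0.00024529; data precision n/σ² = 22/75.87² = 0.00382193.
Posterior precision = 0.00024529 + 0.00382193 = 0.00406722, giving posterior SD = 1/√0.00406722 = 15.680.
Posterior mean = (0.00024529·391.99 + 0.00382193·173.52) / 0.00406722 = 186.696.

Posterior mean ≈ 186.696; posterior SD ≈ 15.680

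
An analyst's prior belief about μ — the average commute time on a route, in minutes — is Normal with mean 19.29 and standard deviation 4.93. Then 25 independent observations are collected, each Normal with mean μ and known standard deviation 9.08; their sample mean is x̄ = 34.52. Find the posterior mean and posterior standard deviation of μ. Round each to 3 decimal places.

Posterior mean ≈ 32.700; posterior SD ≈ 1.704

With known σ, the Normal prior is conjugate. Weight on the data is w = (n/σ²)/(n/σ² + 1/τ₀²) = 0.303227/(0.303227+0.0411440) = 0.88052.
Posterior mean = w·x̄ + (1−w)·μ₀ = 0.88052·34.52 + 0.11948·19.29 = 32.700. Posterior variance = 1/(0.303227+0.0411440) = 2.90384, so SD = 1.704.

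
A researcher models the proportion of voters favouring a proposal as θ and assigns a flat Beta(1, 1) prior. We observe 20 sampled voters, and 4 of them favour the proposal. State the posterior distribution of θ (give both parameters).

The binomial likelihood is conjugate to the Beta prior: with 4 successes and 16 failures, the posterior is Beta(1+4, 1+16) = Beta(5, 17).

Posterior: Beta(5, 17)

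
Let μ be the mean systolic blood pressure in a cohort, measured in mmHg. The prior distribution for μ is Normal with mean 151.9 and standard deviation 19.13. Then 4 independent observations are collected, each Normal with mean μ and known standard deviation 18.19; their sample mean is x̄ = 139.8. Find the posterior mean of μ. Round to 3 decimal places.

With known σ, the Normal prior is conjugate. Weight on the data is w = (n/σ²)/(n/σ² + 1/τ₀²) = 0.0120891/(0.0120891+0.00273256) = 0.81564.
Posterior mean = w·x̄ + (1−w)·μ₀ = 0.81564·139.8 + 0.18436·151.9 = 142.031.

Posterior mean ≈ 142.031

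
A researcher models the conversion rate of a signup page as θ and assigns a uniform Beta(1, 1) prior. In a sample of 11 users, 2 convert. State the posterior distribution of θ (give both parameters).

Observing 2 successes and 9 failures updates Beta(1, 1) by adding the success and failure counts to the two shape parameters: α = 1+2 = 3, β = 1+9 = 10.

Posterior: Beta(3, 10)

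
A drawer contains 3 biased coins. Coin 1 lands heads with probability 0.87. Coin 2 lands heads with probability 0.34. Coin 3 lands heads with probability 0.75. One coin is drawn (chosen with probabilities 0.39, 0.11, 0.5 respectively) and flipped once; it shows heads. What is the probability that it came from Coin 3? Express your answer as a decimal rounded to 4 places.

P(heads|C1) = 0.87; P(heads|C2) = 0.34; P(heads|C3) = 0.75.
Prior × likelihood for each source: 0.39·0.87=0.3393, 0.11·0.34=0.03740, 0.5·0.75=0.3750. Summing gives P(heads) = 0.75170.
P(Coin 3 | heads) = 0.3750 / 0.75170 = 0.4989.

Posterior probability ≈ 0.4989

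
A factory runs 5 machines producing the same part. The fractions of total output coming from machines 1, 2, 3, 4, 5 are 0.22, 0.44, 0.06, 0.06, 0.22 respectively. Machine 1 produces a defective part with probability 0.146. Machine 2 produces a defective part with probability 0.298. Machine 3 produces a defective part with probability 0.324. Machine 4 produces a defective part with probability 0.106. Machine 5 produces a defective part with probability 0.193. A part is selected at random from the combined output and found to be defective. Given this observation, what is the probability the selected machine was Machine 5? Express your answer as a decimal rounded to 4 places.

Posterior probability ≈ 0.1834

Tabulate prior·likelihood by source: [1] prior 0.22, lik 0.146, product 0.03212; [2] prior 0.44, lik 0.298, product 0.1311; [3] prior 0.06, lik 0.324, product 0.01944; [4] prior 0.06, lik 0.106, product 0.006360; [5] prior 0.22, lik 0.193, product 0.04246.
Normalizing constant = 0.23150; the posterior for Machine 5 is its product over the sum, 0.04246/0.23150 = 0.1834.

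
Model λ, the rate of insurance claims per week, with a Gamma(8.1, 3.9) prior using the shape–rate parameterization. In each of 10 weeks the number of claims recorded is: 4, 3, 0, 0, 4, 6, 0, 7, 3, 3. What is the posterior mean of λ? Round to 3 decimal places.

The Poisson likelihood adds the total count to the shape and the number of exposure periods to the rate. Here ∑xᵢ = 30 and n = 10, so shape 8.1→38.1 and rate 3.9→13.9.
E[λ | data] = 38.1/13.9 = 2.741.

Posterior mean ≈ 2.741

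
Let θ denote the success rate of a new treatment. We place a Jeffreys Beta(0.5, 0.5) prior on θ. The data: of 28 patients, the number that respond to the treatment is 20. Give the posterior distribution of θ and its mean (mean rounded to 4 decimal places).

Posterior: Beta(20.5, 8.5); mean ≈ 0.7069

Observing 20 successes and 8 failures updates Beta(0.5, 0.5) by adding the success and failure counts to the two shape parameters: α = 0.5+20 = 20.5, β = 0.5+8 = 8.5.
Posterior mean = α/(α+β) = 20.5/29 = 0.7069.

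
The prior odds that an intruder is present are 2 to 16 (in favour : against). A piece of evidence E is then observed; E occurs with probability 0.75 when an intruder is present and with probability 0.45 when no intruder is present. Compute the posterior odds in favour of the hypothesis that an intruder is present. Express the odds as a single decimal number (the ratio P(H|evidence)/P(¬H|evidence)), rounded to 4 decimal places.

Posterior odds ≈ 0.2083

Prior odds = 2/16 = 0.12500.
Likelihood ratio for E = 0.75/0.45 = 1.6667.
Posterior odds = prior odds × LR = 0.20833.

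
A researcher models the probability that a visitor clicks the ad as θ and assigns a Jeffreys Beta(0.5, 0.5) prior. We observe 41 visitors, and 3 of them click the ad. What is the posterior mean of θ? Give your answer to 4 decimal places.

Posterior mean ≈ 0.0833

Observing 3 successes and 38 failures updates Beta(0.5, 0.5) by adding the success and failure counts to the two shape parameters: α = 0.5+3 = 3.5, β = 0.5+38 = 38.5.
E[θ | data] = 3.5/(3.5+38.5) = 0.0833.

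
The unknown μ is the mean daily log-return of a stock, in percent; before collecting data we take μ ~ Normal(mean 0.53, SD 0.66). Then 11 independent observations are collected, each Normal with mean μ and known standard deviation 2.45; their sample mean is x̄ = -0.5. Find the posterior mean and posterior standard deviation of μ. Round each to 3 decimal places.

Prior precision 1/τ₀² = 1/0.66² = 2.29568; data precision n/σ² = 11/2.45² = 1.83257.
Posterior precision = 2.29568 + 1.83257 = 4.12825, giving posterior SD = 1/√4.12825 = 0.492.
Posterior mean = (2.29568·0.53 + 1.83257·-0.5) / 4.12825 = 0.073.

Posterior mean ≈ 0.073; posterior SD ≈ 0.492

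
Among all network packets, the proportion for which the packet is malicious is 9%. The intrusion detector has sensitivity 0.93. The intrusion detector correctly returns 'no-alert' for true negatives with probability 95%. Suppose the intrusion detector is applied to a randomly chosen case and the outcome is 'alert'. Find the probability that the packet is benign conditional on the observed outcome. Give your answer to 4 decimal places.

Let H be the event that the packet is malicious. P(H) = 0.09, so P(¬H) = 0.91. With E the 'alert' result, P(E|H) = 0.93 and P(E|¬H) = 0.05.
P(E) = 0.93·0.09 + 0.05·0.91 = 0.083700 + 0.045500 = 0.12920.
By Bayes' theorem, P(H|E) = 0.083700 / 0.12920 = 0.6478. Hence P(¬H|E) = 1 − 0.6478 = 0.3522.

P(¬H | E) ≈ 0.3522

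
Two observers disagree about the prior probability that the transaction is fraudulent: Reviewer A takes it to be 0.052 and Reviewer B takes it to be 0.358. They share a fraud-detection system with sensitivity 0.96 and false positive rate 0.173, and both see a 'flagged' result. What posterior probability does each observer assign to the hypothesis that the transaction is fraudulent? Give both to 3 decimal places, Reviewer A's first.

Reviewer A: 0.233; Reviewer B: 0.756

The likelihood ratio for a 'flagged' result is 0.96/0.173 = 5.5491.
Reviewer A: prior odds 0.052/0.948 = 0.054852; posterior odds 0.30438; posterior probability 0.233.
Reviewer B: prior odds 0.358/0.642 = 0.55763; posterior odds 3.0944; posterior probability 0.756.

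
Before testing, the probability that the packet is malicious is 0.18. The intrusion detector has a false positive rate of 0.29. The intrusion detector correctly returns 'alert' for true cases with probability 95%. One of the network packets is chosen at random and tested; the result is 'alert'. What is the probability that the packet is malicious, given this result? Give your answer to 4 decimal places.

Let H be the event that the packet is malicious. P(H) = 0.18, so P(¬H) = 0.82. With E the 'alert' result, P(E|H) = 0.95 and P(E|¬H) = 0.29.
P(E) = 0.95·0.18 + 0.29·0.82 = 0.17100 + 0.23780 = 0.40880.
By Bayes' theorem, P(H|E) = 0.17100 / 0.40880 = 0.4183.

P(H | E) ≈ 0.4183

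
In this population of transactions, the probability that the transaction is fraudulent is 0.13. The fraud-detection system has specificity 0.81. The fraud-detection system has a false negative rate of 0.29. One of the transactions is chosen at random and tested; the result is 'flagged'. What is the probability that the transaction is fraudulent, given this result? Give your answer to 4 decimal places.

P(H | E) ≈ 0.3583

Write H for 'the transaction is fraudulent'. Prior odds H:¬H = 0.13/0.87 = 0.14943. For the 'flagged' outcome, the likelihood ratio is 0.71/0.19 = 3.7368.
Posterior odds = 0.14943 × 3.7368 = 0.55838, so P(H|E) = 0.55838/(1+0.55838) = 0.3583.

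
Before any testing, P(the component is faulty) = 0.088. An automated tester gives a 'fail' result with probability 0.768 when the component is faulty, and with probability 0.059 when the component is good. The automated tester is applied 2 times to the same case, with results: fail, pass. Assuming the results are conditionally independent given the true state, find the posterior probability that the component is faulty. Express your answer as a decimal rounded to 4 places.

Posterior P(H) ≈ 0.2364

With H the event that the component is faulty, the joint likelihood of the observed sequence is P(data|H) = 0.768·0.232 = 0.17818 and P(data|¬H) = 0.059·0.941 = 0.055519.
Bayes: P(H|data) = 0.088·0.17818 / (0.088·0.17818 + 0.912·0.055519) = 0.015679/0.066313 = 0.2364.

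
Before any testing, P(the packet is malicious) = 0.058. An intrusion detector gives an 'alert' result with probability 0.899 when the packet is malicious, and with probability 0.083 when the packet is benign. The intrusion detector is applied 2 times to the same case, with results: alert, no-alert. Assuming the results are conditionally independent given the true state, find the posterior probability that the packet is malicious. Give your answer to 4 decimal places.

With H the event that the packet is malicious, the joint likelihood of the observed sequence is P(data|H) = 0.899·0.101 = 0.090799 and P(data|¬H) = 0.083·0.917 = 0.076111.
Bayes: P(H|data) = 0.058·0.090799 / (0.058·0.090799 + 0.942·0.076111) = 0.0052663/0.076963 = 0.0684.

Posterior P(H) ≈ 0.0684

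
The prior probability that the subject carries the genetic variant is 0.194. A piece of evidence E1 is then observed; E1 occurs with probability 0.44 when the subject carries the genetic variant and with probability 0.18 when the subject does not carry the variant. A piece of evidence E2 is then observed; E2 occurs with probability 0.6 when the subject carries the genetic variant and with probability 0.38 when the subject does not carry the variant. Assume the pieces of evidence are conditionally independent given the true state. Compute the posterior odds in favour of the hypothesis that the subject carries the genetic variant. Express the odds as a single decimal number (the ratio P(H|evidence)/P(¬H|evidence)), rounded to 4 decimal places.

Posterior odds ≈ 0.9290

Prior odds = 0.194/(1−0.194) = 0.24069.
Likelihood ratio for E1 = 0.44/0.18 = 2.4444.
Likelihood ratio for E2 = 0.6/0.38 = 1.5789.
Posterior odds = prior odds × LR₁ × LR₂ = 0.92900.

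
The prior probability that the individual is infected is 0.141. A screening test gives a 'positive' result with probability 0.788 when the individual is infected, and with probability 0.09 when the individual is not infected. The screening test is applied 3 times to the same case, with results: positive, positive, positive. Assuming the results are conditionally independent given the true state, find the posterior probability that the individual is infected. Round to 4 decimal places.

Let H be the event that the individual is infected; start with P(H) = 0.141. P('positive'|H) = 0.788, P('positive'|¬H) = 0.09.
Update on result 1 ('positive'): P(H) ← 0.788·0.1410 / (0.788·0.1410 + 0.09·0.8590) = 0.11111/0.18842 = 0.5897.
Update on result 2 ('positive'): P(H) ← 0.788·0.5897 / (0.788·0.5897 + 0.09·0.4103) = 0.46467/0.50160 = 0.9264.
Update on result 3 ('positive'): P(H) ← 0.788·0.9264 / (0.788·0.9264 + 0.09·0.0736) = 0.72999/0.73661 = 0.9910.

Posterior P(H) ≈ 0.9910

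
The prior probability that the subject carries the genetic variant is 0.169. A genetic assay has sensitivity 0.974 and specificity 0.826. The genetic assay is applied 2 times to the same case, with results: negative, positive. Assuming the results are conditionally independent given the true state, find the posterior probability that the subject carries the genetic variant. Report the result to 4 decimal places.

Let H be the event that the subject carries the genetic variant; start with P(H) = 0.169. P('positive'|H) = 0.974, P('positive'|¬H) = 0.174.
Update on result 1 ('negative'): P(H) ← 0.026·0.1690 / (0.026·0.1690 + 0.826·0.8310) = 0.0043940/0.69080 = 0.0064.
Update on result 2 ('positive'): P(H) ← 0.974·0.0064 / (0.974·0.0064 + 0.174·0.9936) = 0.0061954/0.17909 = 0.0346.

Posterior P(H) ≈ 0.0346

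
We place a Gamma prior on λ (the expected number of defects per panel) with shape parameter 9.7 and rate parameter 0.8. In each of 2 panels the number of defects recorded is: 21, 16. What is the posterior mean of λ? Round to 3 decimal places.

Total count ∑xᵢ = 37 over n = 2 panels.
Gamma is conjugate to the Poisson likelihood: posterior is Gamma(shape = 9.7+37 = 46.7, rate = 0.8+2 = 2.8).
E[λ | data] = 46.7/2.8 = 16.679.

Posterior mean ≈ 16.679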